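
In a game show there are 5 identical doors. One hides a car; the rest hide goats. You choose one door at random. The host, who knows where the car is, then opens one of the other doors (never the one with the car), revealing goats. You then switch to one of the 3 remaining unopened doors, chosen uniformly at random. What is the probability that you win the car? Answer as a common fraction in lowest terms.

4/15

Your original door holds the car with probability 1/5, so the other 4 collectively hold it with probability 4/5.
The host can always find an empty door to open, so this doesn't change that 4/5; it is now spread over the 3 remaining unopened doors.
P(win by switching) = (4/5) · (1/3) = 4/15.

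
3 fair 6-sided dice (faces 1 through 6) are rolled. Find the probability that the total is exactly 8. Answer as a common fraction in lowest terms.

There are 6^3 = 216 equally likely outcomes.
The number of ordered 3-tuples from {1,…,6} summing to 8 is 21.
P(sum = 8) = 21/216 = 7/72.

7/72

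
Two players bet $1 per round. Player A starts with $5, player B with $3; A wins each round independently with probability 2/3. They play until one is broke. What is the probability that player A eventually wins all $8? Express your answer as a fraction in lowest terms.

248/255

Let r = q/p = (1/3)/(2/3) = 1/2. The recurrence P(i) = p·P(i+1) + q·P(i−1) with P(0)=0, P(8)=1 gives P(i) = (1 − r^i)/(1 − r^8).
P(5) = (1 − (1/2)^5) / (1 − (1/2)^8) = 248/255.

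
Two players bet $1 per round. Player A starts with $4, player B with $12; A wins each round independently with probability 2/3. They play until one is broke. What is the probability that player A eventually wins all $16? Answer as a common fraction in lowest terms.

Let r = q/p = (1/3)/(2/3) = 1/2. The recurrence P(i) = p·P(i+1) + q·P(i−1) with P(0)=0, P(16)=1 gives P(i) = (1 − r^i)/(1 − r^16).
P(4) = (1 − (1/2)^4) / (1 − (1/2)^16) = 4096/4369.

4096/4369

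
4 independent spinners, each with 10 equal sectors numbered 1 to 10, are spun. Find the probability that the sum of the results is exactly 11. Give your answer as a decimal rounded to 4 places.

There are 10^4 = 10000 equally likely outcomes.
The number of ordered 4-tuples from {1,…,10} summing to 11 is 120.
P(sum = 11) = 120/10000 = 3/250 ≈ 0.0120.

0.0120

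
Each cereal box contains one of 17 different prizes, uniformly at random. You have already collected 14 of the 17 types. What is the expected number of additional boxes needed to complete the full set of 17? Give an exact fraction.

Starting from 14 distinct types, each trial gives a new one with probability (17−i)/17 when i types are held, so the wait for the next new type is 17/(17−i).
E = 17/3 + 17/2 + 17/1 = 187/6.

187/6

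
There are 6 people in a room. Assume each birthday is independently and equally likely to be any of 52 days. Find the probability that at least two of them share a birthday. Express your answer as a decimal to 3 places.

It's easier to compute the probability that all 6 are distinct.
P(all distinct) = 52/52 · 51/52 · ··· · 47/52 ≈ 0.741.
So the probability of at least one match is 1 − 0.741 = 0.259.

0.259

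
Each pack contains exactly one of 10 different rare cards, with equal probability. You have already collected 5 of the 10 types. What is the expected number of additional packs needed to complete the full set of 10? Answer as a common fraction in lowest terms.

137/6

Starting from 5 distinct types, each trial gives a new one with probability (10−i)/10 when i types are held, so the wait for the next new type is 10/(10−i).
E = 10/5 + 10/4 + 10/3 + 10/2 + 10/1 = 137/6.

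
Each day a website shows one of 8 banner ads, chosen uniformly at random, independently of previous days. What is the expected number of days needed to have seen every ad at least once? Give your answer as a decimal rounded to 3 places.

21.743

After i distinct types are collected, each trial gives a new one with probability (8−i)/8, so the expected wait for the next new type is 8/(8−i).
E = 8/8 + 8/7 + 8/6 + 8/5 + 8/4 + 8/3 + 8/2 + 8/1 = 761/35 ≈ 21.743.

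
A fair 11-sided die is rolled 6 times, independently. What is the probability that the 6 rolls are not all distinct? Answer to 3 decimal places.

P(all 6 different) = 11/11 · 10/11 · ··· · 6/11 ≈ 0.188.
P(at least two equal) = 1 − 0.188 = 0.812.

0.812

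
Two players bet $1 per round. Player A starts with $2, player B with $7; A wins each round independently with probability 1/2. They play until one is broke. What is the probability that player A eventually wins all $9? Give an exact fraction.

2/9

With a fair step, P(i) = ½P(i−1) + ½P(i+1) with P(0)=0, P(9)=1 has the linear solution P(i) = i/9.
P(2) = 2/9.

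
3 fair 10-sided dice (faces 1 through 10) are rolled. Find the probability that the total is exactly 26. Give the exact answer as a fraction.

3/200

There are 10^3 = 1000 equally likely outcomes.
The number of ordered 3-tuples from {1,…,10} summing to 26 is 15.
P(sum = 26) = 15/1000 = 3/200.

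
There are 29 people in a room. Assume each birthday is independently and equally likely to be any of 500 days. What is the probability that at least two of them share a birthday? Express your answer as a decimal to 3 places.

0.563

It's easier to compute the probability that all 29 are distinct.
P(all distinct) = 500/500 · 499/500 · ··· · 472/500 ≈ 0.437.
So the probability of at least one match is 1 − 0.437 = 0.563.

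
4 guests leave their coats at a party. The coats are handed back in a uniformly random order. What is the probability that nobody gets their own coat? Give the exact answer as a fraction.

3/8

This is the derangement probability: permutations of 4 with no fixed point.
D(4) = 4! · (1 − 1/1! + 1/2! − ··· + (−1)^4/4!) = 9.
P = 9/24 = 3/8.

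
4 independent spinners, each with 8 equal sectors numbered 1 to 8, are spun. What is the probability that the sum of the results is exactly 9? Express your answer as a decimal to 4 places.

0.0137

There are 8^4 = 4096 equally likely outcomes.
The number of ordered 4-tuples from {1,…,8} summing to 9 is 56.
P(sum = 9) = 56/4096 = 7/512 ≈ 0.0137.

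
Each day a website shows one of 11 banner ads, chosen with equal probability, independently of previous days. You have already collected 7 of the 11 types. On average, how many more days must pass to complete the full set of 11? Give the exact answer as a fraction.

275/12

Starting from 7 distinct types, each trial gives a new one with probability (11−i)/11 when i types are held, so the wait for the next new type is 11/(11−i).
E = 11/4 + 11/3 + 11/2 + 11/1 = 275/12.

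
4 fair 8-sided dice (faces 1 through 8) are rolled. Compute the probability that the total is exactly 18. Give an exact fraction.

43/512

There are 8^4 = 4096 equally likely outcomes.
The number of ordered 4-tuples from {1,…,8} summing to 18 is 344.
P(sum = 18) = 344/4096 = 43/512.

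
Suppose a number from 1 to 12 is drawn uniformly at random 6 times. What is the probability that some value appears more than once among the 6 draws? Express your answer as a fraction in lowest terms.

P(all 6 different) = 12/12 · 11/12 · ··· · 7/12 = 385/1728.
P(at least two equal) = 1 − 385/1728 = 1343/1728.

1343/1728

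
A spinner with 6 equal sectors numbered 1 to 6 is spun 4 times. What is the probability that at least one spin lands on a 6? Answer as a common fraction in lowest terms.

671/1296

P(no spin lands on a 6) = (5/6)^4 = 625/1296.
P(at least one) = 1 − 625/1296 = 671/1296.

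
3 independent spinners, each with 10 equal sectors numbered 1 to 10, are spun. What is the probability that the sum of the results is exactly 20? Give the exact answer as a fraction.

There are 10^3 = 1000 equally likely outcomes.
The number of ordered 3-tuples from {1,…,10} summing to 20 is 63.
P(sum = 20) = 63/1000.

63/1000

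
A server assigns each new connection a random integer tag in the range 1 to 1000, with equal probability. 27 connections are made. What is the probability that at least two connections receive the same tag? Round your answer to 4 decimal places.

It's easier to compute the probability that all 27 are distinct.
P(all distinct) = 1000/1000 · 999/1000 · ··· · 974/1000 ≈ 0.7018.
So the probability of at least one match is 1 − 0.7018 = 0.2982.

0.2982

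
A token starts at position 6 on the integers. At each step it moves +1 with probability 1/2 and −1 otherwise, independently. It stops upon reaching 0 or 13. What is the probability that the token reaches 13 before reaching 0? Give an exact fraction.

With a fair step, P(i) = ½P(i−1) + ½P(i+1) with P(0)=0, P(13)=1 has the linear solution P(i) = i/13.
P(6) = 6/13.

6/13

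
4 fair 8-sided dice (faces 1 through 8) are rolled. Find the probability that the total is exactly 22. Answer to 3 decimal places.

0.060

There are 8^4 = 4096 equally likely outcomes.
The number of ordered 4-tuples from {1,…,8} summing to 22 is 246.
P(sum = 22) = 246/4096 = 123/2048 ≈ 0.060.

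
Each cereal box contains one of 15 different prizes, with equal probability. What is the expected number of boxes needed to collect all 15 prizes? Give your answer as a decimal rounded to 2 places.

After i distinct types are collected, each trial gives a new one with probability (15−i)/15, so the expected wait for the next new type is 15/(15−i).
E = 15/15 + 15/14 + 15/13 + 15/12 + 15/11 + 15/10 + 15/9 + 15/8 + 15/7 + 15/6 + 15/5 + 15/4 + 15/3 + 15/2 + 15/1 = 1195757/24024 ≈ 49.77.

49.77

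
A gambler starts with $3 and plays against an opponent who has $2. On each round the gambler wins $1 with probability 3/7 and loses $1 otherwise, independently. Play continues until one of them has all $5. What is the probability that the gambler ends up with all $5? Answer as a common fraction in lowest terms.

Let r = q/p = (4/7)/(3/7) = 4/3. The recurrence P(i) = p·P(i+1) + q·P(i−1) with P(0)=0, P(5)=1 gives P(i) = (1 − r^i)/(1 − r^5).
P(3) = (1 − (4/3)^3) / (1 − (4/3)^5) = 333/781.

333/781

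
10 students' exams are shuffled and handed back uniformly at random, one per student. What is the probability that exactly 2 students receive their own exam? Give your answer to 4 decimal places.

Choose which 2 of the 10 are fixed: C(10,2) = 45 ways.
The remaining 8 must have no fixed point: D(8) = 14833.
P = 45·14833/3628800 = 2119/11520 ≈ 0.1839.

0.1839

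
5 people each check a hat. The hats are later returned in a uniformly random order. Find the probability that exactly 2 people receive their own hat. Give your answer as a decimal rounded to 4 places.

Choose which 2 of the 5 are fixed: C(5,2) = 10 ways.
The remaining 3 must have no fixed point: D(3) = 2.
P = 10·2/120 = 1/6 ≈ 0.1667.

0.1667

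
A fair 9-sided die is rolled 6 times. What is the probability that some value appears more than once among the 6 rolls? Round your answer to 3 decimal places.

P(all 6 different) = 9/9 · 8/9 · ··· · 4/9 ≈ 0.114.
P(at least two equal) = 1 − 0.114 = 0.886.

0.886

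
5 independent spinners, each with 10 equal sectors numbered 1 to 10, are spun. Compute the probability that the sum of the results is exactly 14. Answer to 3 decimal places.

0.007

There are 10^5 = 100000 equally likely outcomes.
The number of ordered 5-tuples from {1,…,10} summing to 14 is 715.
P(sum = 14) = 715/100000 = 143/20000 ≈ 0.007.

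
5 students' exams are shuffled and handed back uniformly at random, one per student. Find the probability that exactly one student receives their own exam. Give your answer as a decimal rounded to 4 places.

0.3750

Choose which one is fixed: C(5,1) = 5 ways.
The remaining 4 must have no fixed point: D(4) = 9.
P = 5·9/120 = 3/8 ≈ 0.3750.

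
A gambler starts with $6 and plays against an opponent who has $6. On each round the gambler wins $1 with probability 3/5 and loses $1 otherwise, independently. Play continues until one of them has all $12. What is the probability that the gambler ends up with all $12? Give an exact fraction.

Let r = q/p = (2/5)/(3/5) = 2/3. The recurrence P(i) = p·P(i+1) + q·P(i−1) with P(0)=0, P(12)=1 gives P(i) = (1 − r^i)/(1 − r^12).
P(6) = (1 − (2/3)^6) / (1 − (2/3)^12) = 729/793.

729/793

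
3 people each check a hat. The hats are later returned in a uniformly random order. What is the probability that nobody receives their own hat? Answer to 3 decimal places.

This is the derangement probability: permutations of 3 with no fixed point.
D(3) = 3! · (1 − 1/1! + 1/2! − ··· + (−1)^3/3!) = 2.
P = 2/6 = 1/3 ≈ 0.333.

0.333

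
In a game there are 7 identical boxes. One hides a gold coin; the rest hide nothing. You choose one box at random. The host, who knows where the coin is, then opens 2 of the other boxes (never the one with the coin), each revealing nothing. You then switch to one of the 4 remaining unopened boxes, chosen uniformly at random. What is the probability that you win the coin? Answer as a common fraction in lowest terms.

Your original box holds the coin with probability 1/7, so the other 6 collectively hold it with probability 6/7.
The host can always find 2 empty boxes to open, so the reveals don't change that 6/7; it is now spread over the 4 remaining unopened boxes.
P(win by switching) = (6/7) · (1/4) = 3/14.

3/14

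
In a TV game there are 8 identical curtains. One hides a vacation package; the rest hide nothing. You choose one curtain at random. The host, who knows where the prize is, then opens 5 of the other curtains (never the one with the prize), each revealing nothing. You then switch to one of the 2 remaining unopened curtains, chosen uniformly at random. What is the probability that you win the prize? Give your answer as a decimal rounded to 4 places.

Your original curtain holds the prize with probability 1/8, so the other 7 collectively hold it with probability 7/8.
The host can always find 5 empty curtains to open, so the reveals don't change that 7/8; it is now spread over the 2 remaining unopened curtains.
P(win by switching) = (7/8) · (1/2) = 7/16 ≈ 0.4375.

0.4375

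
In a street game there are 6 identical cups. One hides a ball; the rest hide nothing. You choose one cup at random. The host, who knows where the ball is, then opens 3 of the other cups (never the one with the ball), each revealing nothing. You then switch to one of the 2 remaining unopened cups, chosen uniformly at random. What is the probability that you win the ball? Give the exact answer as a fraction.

5/12

Your original cup holds the ball with probability 1/6, so the other 5 collectively hold it with probability 5/6.
The host can always find 3 empty cups to open, so the reveals don't change that 5/6; it is now spread over the 2 remaining unopened cups.
P(win by switching) = (5/6) · (1/2) = 5/12.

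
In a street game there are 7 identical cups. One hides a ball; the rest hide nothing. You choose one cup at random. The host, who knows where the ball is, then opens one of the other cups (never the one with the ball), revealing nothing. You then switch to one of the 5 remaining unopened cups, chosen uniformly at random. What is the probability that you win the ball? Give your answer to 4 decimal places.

Your original cup holds the ball with probability 1/7, so the other 6 collectively hold it with probability 6/7.
The host can always find an empty cup to open, so this doesn't change that 6/7; it is now spread over the 5 remaining unopened cups.
P(win by switching) = (6/7) · (1/5) = 6/35 ≈ 0.1714.

0.1714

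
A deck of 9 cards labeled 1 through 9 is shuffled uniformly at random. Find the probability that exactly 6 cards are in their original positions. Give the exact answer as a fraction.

1/2160

Choose which 6 of the 9 are fixed: C(9,6) = 84 ways.
The remaining 3 must have no fixed point: D(3) = 2.
P = 84·2/362880 = 1/2160.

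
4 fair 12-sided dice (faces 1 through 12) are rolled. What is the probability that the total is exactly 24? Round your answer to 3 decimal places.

0.054

There are 12^4 = 20736 equally likely outcomes.
The number of ordered 4-tuples from {1,…,12} summing to 24 is 1111.
P(sum = 24) = 1111/20736 ≈ 0.054.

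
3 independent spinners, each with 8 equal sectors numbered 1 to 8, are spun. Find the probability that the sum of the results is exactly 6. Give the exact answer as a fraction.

There are 8^3 = 512 equally likely outcomes.
The number of ordered 3-tuples from {1,…,8} summing to 6 is 10.
P(sum = 6) = 10/512 = 5/256.

5/256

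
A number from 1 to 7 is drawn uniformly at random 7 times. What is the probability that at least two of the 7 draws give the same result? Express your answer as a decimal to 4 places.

0.9939

P(all 7 different) = 7/7 · 6/7 · ··· · 1/7 ≈ 0.0061.
P(at least two equal) = 1 − 0.0061 = 0.9939.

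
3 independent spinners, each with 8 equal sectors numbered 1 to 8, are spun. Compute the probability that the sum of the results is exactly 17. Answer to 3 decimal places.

0.070

There are 8^3 = 512 equally likely outcomes.
The number of ordered 3-tuples from {1,…,8} summing to 17 is 36.
P(sum = 17) = 36/512 = 9/128 ≈ 0.070.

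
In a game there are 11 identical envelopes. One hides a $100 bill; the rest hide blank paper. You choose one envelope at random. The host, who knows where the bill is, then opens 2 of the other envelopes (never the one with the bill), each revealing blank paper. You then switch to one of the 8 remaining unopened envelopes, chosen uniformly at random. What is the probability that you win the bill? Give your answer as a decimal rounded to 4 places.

Your original envelope holds the bill with probability 1/11, so the other 10 collectively hold it with probability 10/11.
The host can always find 2 empty envelopes to open, so the reveals don't change that 10/11; it is now spread over the 8 remaining unopened envelopes.
P(win by switching) = (10/11) · (1/8) = 5/44 ≈ 0.1136.

0.1136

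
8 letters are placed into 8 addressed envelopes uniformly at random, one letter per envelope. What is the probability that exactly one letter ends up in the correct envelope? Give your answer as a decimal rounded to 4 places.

0.3679

Choose which one is fixed: C(8,1) = 8 ways.
The remaining 7 must have no fixed point: D(7) = 1854.
P = 8·1854/40320 = 103/280 ≈ 0.3679.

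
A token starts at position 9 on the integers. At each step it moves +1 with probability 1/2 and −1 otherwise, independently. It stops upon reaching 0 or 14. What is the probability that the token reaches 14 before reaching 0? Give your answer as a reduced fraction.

9/14

With a fair step, P(i) = ½P(i−1) + ½P(i+1) with P(0)=0, P(14)=1 has the linear solution P(i) = i/14.
P(9) = 9/14.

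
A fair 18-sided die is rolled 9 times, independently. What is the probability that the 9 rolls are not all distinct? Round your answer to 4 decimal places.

0.9111

P(all 9 different) = 18/18 · 17/18 · ··· · 10/18 ≈ 0.0889.
P(at least two equal) = 1 − 0.0889 = 0.9111.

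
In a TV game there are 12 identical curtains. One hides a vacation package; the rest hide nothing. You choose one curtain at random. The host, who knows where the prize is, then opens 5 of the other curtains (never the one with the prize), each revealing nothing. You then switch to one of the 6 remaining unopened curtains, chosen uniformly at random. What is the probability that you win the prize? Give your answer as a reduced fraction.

Your original curtain holds the prize with probability 1/12, so the other 11 collectively hold it with probability 11/12.
The host can always find 5 empty curtains to open, so the reveals don't change that 11/12; it is now spread over the 6 remaining unopened curtains.
P(win by switching) = (11/12) · (1/6) = 11/72.

11/72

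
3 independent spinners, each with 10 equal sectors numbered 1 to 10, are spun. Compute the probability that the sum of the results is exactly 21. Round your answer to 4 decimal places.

There are 10^3 = 1000 equally likely outcomes.
The number of ordered 3-tuples from {1,…,10} summing to 21 is 55.
P(sum = 21) = 55/1000 = 11/200 ≈ 0.0550.

0.0550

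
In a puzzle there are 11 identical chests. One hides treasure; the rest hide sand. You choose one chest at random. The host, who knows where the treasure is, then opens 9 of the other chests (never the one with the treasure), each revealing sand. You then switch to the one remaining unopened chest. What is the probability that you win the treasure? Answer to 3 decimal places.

0.909

Your original chest holds the treasure with probability 1/11, so the other 10 collectively hold it with probability 10/11.
The host can always find 9 empty chests to open, so the reveals don't change that 10/11; it is now spread over the 1 remaining unopened chest.
P(win by switching) = (10/11) · (1/1) = 10/11 ≈ 0.909.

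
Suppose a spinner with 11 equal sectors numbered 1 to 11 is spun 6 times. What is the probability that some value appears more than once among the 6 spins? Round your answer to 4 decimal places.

0.8122

P(all 6 different) = 11/11 · 10/11 · ··· · 6/11 ≈ 0.1878.
P(at least two equal) = 1 − 0.1878 = 0.8122.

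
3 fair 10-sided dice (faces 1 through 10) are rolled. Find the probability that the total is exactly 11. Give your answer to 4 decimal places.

0.0450

There are 10^3 = 1000 equally likely outcomes.
The number of ordered 3-tuples from {1,…,10} summing to 11 is 45.
P(sum = 11) = 45/1000 = 9/200 ≈ 0.0450.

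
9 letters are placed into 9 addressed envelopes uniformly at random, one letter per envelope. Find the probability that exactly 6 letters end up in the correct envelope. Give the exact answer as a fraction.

1/2160

Choose which 6 of the 9 are fixed: C(9,6) = 84 ways.
The remaining 3 must have no fixed point: D(3) = 2.
P = 84·2/362880 = 1/2160.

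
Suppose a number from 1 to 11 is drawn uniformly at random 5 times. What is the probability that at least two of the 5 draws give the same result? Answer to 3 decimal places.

0.656

P(all 5 different) = 11/11 · 10/11 · ··· · 7/11 ≈ 0.344.
P(at least two equal) = 1 − 0.344 = 0.656.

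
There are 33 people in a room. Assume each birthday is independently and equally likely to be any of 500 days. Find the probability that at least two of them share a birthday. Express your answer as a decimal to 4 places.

0.6603

It's easier to compute the probability that all 33 are distinct.
P(all distinct) = 500/500 · 499/500 · ··· · 468/500 ≈ 0.3397.
So the probability of at least one match is 1 − 0.3397 = 0.6603.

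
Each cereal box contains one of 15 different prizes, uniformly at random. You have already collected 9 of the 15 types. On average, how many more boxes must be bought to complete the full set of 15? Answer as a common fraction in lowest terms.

147/4

Starting from 9 distinct types, each trial gives a new one with probability (15−i)/15 when i types are held, so the wait for the next new type is 15/(15−i).
E = 15/6 + 15/5 + 15/4 + 15/3 + 15/2 + 15/1 = 147/4.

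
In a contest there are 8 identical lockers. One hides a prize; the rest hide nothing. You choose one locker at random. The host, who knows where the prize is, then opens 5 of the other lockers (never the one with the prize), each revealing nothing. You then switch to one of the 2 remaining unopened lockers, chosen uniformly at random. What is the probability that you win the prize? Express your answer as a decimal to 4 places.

Your original locker holds the prize with probability 1/8, so the other 7 collectively hold it with probability 7/8.
The host can always find 5 empty lockers to open, so the reveals don't change that 7/8; it is now spread over the 2 remaining unopened lockers.
P(win by switching) = (7/8) · (1/2) = 7/16 ≈ 0.4375.

0.4375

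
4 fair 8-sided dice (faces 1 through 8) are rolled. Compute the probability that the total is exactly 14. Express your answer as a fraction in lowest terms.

123/2048

There are 8^4 = 4096 equally likely outcomes.
The number of ordered 4-tuples from {1,…,8} summing to 14 is 246.
P(sum = 14) = 246/4096 = 123/2048.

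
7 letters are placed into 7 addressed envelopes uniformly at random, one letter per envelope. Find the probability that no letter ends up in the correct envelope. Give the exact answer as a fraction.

103/280

This is the derangement probability: permutations of 7 with no fixed point.
D(7) = 7! · (1 − 1/1! + 1/2! − ··· + (−1)^7/7!) = 1854.
P = 1854/5040 = 103/280.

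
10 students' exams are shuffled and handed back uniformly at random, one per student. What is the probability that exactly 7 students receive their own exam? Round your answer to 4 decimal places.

0.0001

Choose which 7 of the 10 are fixed: C(10,7) = 120 ways.
The remaining 3 must have no fixed point: D(3) = 2.
P = 120·2/3628800 = 1/15120 ≈ 0.0001.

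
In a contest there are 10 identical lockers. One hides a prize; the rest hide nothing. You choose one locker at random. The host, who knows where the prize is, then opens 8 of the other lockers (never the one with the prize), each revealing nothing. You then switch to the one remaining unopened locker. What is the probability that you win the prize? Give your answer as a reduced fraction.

9/10

Your original locker holds the prize with probability 1/10, so the other 9 collectively hold it with probability 9/10.
The host can always find 8 empty lockers to open, so the reveals don't change that 9/10; it is now spread over the 1 remaining unopened locker.
P(win by switching) = (9/10) · (1/1) = 9/10.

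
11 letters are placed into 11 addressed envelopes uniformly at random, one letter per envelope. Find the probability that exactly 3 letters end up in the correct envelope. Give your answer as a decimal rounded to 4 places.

0.0613

Choose which 3 of the 11 are fixed: C(11,3) = 165 ways.
The remaining 8 must have no fixed point: D(8) = 14833.
P = 165·14833/39916800 = 2119/34560 ≈ 0.0613.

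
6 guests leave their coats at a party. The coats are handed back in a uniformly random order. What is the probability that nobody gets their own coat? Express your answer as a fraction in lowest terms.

53/144

This is the derangement probability: permutations of 6 with no fixed point.
D(6) = 6! · (1 − 1/1! + 1/2! − ··· + (−1)^6/6!) = 265.
P = 265/720 = 53/144.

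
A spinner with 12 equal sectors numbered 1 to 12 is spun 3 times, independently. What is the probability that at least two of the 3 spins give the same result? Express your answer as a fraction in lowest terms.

17/72

P(all 3 different) = 12/12 · 11/12 · ··· · 10/12 = 55/72.
P(at least two equal) = 1 − 55/72 = 17/72.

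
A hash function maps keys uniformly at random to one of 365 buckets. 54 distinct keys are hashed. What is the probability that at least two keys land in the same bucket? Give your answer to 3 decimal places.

0.984

It's easier to compute the probability that all 54 are distinct.
P(all distinct) = 365/365 · 364/365 · ··· · 312/365 ≈ 0.016.
So the probability of at least one match is 1 − 0.016 = 0.984.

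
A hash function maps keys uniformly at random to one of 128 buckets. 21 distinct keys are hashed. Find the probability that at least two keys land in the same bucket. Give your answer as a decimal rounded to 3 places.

It's easier to compute the probability that all 21 are distinct.
P(all distinct) = 128/128 · 127/128 · ··· · 108/128 ≈ 0.176.
So the probability of at least one match is 1 − 0.176 = 0.824.

0.824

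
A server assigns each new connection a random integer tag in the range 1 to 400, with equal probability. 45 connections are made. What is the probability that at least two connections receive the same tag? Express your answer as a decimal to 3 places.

0.924

It's easier to compute the probability that all 45 are distinct.
P(all distinct) = 400/400 · 399/400 · ··· · 356/400 ≈ 0.076.
So the probability of at least one match is 1 − 0.076 = 0.924.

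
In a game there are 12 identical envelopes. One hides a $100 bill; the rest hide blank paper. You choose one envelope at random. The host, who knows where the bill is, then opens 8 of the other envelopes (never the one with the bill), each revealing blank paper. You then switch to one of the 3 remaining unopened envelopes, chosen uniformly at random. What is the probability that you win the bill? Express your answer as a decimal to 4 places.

Your original envelope holds the bill with probability 1/12, so the other 11 collectively hold it with probability 11/12.
The host can always find 8 empty envelopes to open, so the reveals don't change that 11/12; it is now spread over the 3 remaining unopened envelopes.
P(win by switching) = (11/12) · (1/3) = 11/36 ≈ 0.3056.

0.3056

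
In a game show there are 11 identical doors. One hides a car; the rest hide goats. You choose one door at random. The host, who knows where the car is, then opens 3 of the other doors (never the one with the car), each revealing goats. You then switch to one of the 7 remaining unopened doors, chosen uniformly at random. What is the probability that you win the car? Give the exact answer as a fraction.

Your original door holds the car with probability 1/11, so the other 10 collectively hold it with probability 10/11.
The host can always find 3 empty doors to open, so the reveals don't change that 10/11; it is now spread over the 7 remaining unopened doors.
P(win by switching) = (10/11) · (1/7) = 10/77.

10/77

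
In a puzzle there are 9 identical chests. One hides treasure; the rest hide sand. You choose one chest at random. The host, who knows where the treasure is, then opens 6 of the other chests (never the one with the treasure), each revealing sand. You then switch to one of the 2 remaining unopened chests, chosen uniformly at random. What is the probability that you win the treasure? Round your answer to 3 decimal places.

0.444

Your original chest holds the treasure with probability 1/9, so the other 8 collectively hold it with probability 8/9.
The host can always find 6 empty chests to open, so the reveals don't change that 8/9; it is now spread over the 2 remaining unopened chests.
P(win by switching) = (8/9) · (1/2) = 4/9 ≈ 0.444.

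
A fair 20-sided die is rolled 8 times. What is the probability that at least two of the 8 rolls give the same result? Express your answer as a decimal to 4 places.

P(all 8 different) = 20/20 · 19/20 · ··· · 13/20 ≈ 0.1984.
P(at least two equal) = 1 − 0.1984 = 0.8016.

0.8016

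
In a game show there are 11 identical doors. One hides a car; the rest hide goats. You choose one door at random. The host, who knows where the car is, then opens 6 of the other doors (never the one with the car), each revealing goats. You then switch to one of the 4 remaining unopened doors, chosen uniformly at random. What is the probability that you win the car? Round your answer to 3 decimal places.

Your original door holds the car with probability 1/11, so the other 10 collectively hold it with probability 10/11.
The host can always find 6 empty doors to open, so the reveals don't change that 10/11; it is now spread over the 4 remaining unopened doors.
P(win by switching) = (10/11) · (1/4) = 5/22 ≈ 0.227.

0.227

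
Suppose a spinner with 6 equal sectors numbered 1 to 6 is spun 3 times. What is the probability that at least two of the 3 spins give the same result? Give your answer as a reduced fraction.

P(all 3 different) = 6/6 · 5/6 · ··· · 4/6 = 5/9.
P(at least two equal) = 1 − 5/9 = 4/9.

4/9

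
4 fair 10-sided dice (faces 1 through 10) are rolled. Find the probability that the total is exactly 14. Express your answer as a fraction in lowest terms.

141/5000

There are 10^4 = 10000 equally likely outcomes.
The number of ordered 4-tuples from {1,…,10} summing to 14 is 282.
P(sum = 14) = 282/10000 = 141/5000.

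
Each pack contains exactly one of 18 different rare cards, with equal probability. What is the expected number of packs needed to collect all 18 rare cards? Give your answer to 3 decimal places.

After i distinct types are collected, each trial gives a new one with probability (18−i)/18, so the expected wait for the next new type is 18/(18−i).
E = 18/18 + 18/17 + 18/16 + 18/15 + 18/14 + 18/13 + 18/12 + 18/11 + 18/10 + 18/9 + 18/8 + 18/7 + 18/6 + 18/5 + 18/4 + 18/3 + 18/2 + 18/1 = 42822903/680680 ≈ 62.912.

62.912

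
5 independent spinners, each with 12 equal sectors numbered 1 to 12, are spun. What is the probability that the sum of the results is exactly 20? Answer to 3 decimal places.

0.015

There are 12^5 = 248832 equally likely outcomes.
The number of ordered 5-tuples from {1,…,12} summing to 20 is 3701.
P(sum = 20) = 3701/248832 ≈ 0.015.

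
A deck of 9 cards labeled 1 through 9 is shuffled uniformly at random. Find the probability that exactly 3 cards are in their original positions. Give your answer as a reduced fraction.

Choose which 3 of the 9 are fixed: C(9,3) = 84 ways.
The remaining 6 must have no fixed point: D(6) = 265.
P = 84·265/362880 = 53/864.

53/864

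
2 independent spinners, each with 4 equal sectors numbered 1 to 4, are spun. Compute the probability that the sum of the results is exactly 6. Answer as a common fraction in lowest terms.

There are 4^2 = 16 equally likely outcomes.
The number of ordered 2-tuples from {1,…,4} summing to 6 is 3.
P(sum = 6) = 3/16.

3/16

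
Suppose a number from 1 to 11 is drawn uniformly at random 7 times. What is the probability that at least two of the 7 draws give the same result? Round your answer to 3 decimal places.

P(all 7 different) = 11/11 · 10/11 · ··· · 5/11 ≈ 0.085.
P(at least two equal) = 1 − 0.085 = 0.915.

0.915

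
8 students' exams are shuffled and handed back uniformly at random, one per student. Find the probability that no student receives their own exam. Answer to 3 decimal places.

0.368

This is the derangement probability: permutations of 8 with no fixed point.
D(8) = 8! · (1 − 1/1! + 1/2! − ··· + (−1)^8/8!) = 14833.
P = 14833/40320 = 2119/5760 ≈ 0.368.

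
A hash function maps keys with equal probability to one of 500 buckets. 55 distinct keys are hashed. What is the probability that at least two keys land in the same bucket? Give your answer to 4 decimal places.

It's easier to compute the probability that all 55 are distinct.
P(all distinct) = 500/500 · 499/500 · ··· · 446/500 ≈ 0.0458.
So the probability of at least one match is 1 − 0.0458 = 0.9542.

0.9542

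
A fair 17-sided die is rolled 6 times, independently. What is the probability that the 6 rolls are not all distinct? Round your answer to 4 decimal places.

0.6308

P(all 6 different) = 17/17 · 16/17 · ··· · 12/17 ≈ 0.3692.
P(at least two equal) = 1 − 0.3692 = 0.6308.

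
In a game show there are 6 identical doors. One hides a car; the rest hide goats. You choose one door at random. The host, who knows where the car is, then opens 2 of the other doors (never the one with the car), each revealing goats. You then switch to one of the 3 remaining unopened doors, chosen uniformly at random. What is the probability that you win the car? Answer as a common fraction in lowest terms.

5/18

Your original door holds the car with probability 1/6, so the other 5 collectively hold it with probability 5/6.
The host can always find 2 empty doors to open, so the reveals don't change that 5/6; it is now spread over the 3 remaining unopened doors.
P(win by switching) = (5/6) · (1/3) = 5/18.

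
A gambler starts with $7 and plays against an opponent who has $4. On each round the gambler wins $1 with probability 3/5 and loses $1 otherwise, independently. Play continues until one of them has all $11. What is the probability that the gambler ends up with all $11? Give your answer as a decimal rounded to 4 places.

Let r = q/p = (2/5)/(3/5) = 2/3. The recurrence P(i) = p·P(i+1) + q·P(i−1) with P(0)=0, P(11)=1 gives P(i) = (1 − r^i)/(1 − r^11).
P(7) = (1 − (2/3)^7) / (1 − (2/3)^11) = 166779/175099 ≈ 0.9525.

0.9525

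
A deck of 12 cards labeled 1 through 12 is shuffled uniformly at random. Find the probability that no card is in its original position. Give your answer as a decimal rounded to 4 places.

This is the derangement probability: permutations of 12 with no fixed point.
D(12) = 12! · (1 − 1/1! + 1/2! − ··· + (−1)^12/12!) = 176214841.
P = 176214841/479001600 = 16019531/43545600 ≈ 0.3679.

0.3679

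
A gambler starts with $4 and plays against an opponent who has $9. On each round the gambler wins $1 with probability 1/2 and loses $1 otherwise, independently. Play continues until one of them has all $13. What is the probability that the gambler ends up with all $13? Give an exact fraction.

With a fair step, P(i) = ½P(i−1) + ½P(i+1) with P(0)=0, P(13)=1 has the linear solution P(i) = i/13.
P(4) = 4/13.

4/13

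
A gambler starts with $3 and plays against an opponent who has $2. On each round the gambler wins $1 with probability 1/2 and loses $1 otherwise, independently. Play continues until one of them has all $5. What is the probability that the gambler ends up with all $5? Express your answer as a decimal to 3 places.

With a fair step, P(i) = ½P(i−1) + ½P(i+1) with P(0)=0, P(5)=1 has the linear solution P(i) = i/5.
P(3) = 3/5 ≈ 0.600.

0.600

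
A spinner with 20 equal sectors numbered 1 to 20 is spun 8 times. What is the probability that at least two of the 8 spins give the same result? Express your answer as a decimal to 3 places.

0.802

P(all 8 different) = 20/20 · 19/20 · ··· · 13/20 ≈ 0.198.
P(at least two equal) = 1 − 0.198 = 0.802.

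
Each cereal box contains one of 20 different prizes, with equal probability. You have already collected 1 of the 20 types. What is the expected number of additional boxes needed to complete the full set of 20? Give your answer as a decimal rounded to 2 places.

Starting from 1 distinct type, each trial gives a new one with probability (20−i)/20 when i types are held, so the wait for the next new type is 20/(20−i).
E = 20/19 + 20/18 + 20/17 + 20/16 + 20/15 + 20/14 + 20/13 + 20/12 + 20/11 + 20/10 + 20/9 + 20/8 + 20/7 + 20/6 + 20/5 + 20/4 + 20/3 + 20/2 + 20/1 = 275295799/3879876 ≈ 70.95.

70.95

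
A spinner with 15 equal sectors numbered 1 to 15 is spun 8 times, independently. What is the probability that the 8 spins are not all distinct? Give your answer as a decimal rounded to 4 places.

P(all 8 different) = 15/15 · 14/15 · ··· · 8/15 ≈ 0.1012.
P(at least two equal) = 1 − 0.1012 = 0.8988.

0.8988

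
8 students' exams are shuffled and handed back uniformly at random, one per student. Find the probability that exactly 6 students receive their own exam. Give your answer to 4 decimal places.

Choose which 6 of the 8 are fixed: C(8,6) = 28 ways.
The remaining 2 must have no fixed point: D(2) = 1.
P = 28·1/40320 = 1/1440 ≈ 0.0007.

0.0007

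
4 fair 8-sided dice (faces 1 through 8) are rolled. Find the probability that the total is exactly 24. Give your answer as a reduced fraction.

161/4096

There are 8^4 = 4096 equally likely outcomes.
The number of ordered 4-tuples from {1,…,8} summing to 24 is 161.
P(sum = 24) = 161/4096.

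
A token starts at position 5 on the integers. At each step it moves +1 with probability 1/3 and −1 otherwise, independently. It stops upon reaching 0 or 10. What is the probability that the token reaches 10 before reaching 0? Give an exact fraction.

Let r = q/p = (2/3)/(1/3) = 2. The recurrence P(i) = p·P(i+1) + q·P(i−1) with P(0)=0, P(10)=1 gives P(i) = (1 − r^i)/(1 − r^10).
P(5) = (1 − (2)^5) / (1 − (2)^10) = 1/33.

1/33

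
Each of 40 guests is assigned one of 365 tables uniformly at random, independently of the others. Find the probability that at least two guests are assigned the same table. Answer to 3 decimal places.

0.891

It's easier to compute the probability that all 40 are distinct.
P(all distinct) = 365/365 · 364/365 · ··· · 326/365 ≈ 0.109.
So the probability of at least one match is 1 − 0.109 = 0.891.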